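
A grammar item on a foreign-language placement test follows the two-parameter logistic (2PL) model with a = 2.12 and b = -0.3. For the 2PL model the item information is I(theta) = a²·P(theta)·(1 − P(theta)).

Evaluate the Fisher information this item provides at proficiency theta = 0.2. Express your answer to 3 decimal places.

0.859

P = 1/(1+e^{-1.0600}) = 0.7427
P(1−P) = 0.7427 × 0.2573 = 0.1911
I = a² × P(1−P) = 2.12² × 0.1911 = 0.85889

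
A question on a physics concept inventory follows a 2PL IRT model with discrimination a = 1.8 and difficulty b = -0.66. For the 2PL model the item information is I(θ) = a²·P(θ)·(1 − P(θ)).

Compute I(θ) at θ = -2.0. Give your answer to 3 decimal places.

0.245

P = 1/(1+e^{2.4120}) = 0.0823
P(1−P) = 0.0823 × 0.9177 = 0.0755
I = a² × P(1−P) = 1.8² × 0.0755 = 0.24460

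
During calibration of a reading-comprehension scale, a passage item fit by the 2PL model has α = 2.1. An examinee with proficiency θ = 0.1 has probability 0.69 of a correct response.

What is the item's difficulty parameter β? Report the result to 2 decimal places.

-0.28

P(θ) = 1 / (1 + exp(−α(θ − β)))
logit(0.69) = ln(0.69/0.31) = 0.8001
β = θ − logit/(α) = 0.1 − 0.8001/2.1000 = -0.2810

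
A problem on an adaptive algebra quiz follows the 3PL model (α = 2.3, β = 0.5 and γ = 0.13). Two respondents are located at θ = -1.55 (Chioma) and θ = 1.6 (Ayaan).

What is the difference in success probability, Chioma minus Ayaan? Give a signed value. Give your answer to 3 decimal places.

P(θ) = γ + (1 − γ) · 1 / (1 + exp(−α(θ − β)))
P(Chioma) = 0.1377  [exponent -4.7150]
P(Ayaan) = 0.9358  [exponent 2.5300]
Difference = 0.1377 − 0.9358 = -0.7981

-0.798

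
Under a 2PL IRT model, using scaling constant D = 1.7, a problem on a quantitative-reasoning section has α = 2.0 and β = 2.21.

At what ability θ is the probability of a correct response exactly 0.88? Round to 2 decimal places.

2.80

P(θ) = 1 / (1 + exp(−D·α(θ − β)))
logit = ln(0.8800/0.1200) = 1.9924
θ = β + logit/(1.7·α) = 2.21 + 1.9924/3.4000 = 2.7960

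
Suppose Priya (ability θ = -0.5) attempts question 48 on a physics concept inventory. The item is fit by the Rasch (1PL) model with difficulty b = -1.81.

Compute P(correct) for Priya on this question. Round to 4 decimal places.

P(θ) = 1 / (1 + exp(−(θ − b)))
Exponent: (-0.5 − (-1.81)) = 1.3100
1/(1 + e^{-1.3100}) = 0.7875
P = 0.7875

0.7875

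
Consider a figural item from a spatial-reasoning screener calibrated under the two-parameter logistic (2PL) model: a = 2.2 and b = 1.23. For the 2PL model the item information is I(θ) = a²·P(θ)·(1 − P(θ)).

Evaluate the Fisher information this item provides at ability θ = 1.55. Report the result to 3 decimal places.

P = 1/(1+e^{-0.7040}) = 0.6691
P(1−P) = 0.6691 × 0.3309 = 0.2214
I = a² × P(1−P) = 2.2² × 0.2214 = 1.07164

1.072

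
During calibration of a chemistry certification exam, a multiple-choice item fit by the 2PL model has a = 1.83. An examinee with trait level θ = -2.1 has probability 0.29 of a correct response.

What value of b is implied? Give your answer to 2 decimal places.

P(θ) = 1 / (1 + exp(−a(θ − b)))
logit(0.29) = ln(0.29/0.71) = -0.8954
b = θ − logit/(a) = -2.1 − (-0.8954)/1.8300 = -1.6107

-1.61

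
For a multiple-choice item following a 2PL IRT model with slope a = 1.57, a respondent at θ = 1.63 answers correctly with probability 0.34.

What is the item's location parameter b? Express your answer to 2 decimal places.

P(θ) = 1 / (1 + exp(−a(θ − b)))
logit(0.34) = ln(0.34/0.66) = -0.6633
b = θ − logit/(a) = 1.63 − (-0.6633)/1.5700 = 2.0525

2.05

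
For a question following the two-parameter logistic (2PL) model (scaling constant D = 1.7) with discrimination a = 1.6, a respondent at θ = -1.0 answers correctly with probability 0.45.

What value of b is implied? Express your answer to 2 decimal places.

-0.93

P(θ) = 1 / (1 + exp(−D·a(θ − b)))
logit(0.45) = ln(0.45/0.55) = -0.2007
b = θ − logit/(1.7·a) = -1.0 − (-0.2007)/2.7200 = -0.9262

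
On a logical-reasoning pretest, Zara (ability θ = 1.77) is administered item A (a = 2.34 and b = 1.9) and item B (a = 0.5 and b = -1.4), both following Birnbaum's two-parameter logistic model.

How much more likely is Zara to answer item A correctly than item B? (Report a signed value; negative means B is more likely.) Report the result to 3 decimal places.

P(θ) = 1 / (1 + exp(−a(θ − b)))
P_A = 0.4245
P_B = 0.8299
P_A − P_B = -0.4054

-0.405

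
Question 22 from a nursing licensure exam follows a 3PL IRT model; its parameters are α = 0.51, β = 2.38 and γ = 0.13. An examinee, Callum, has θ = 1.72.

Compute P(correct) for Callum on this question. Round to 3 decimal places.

P(θ) = γ + (1 − γ) · 1 / (1 + exp(−α(θ − β)))
Exponent: 0.51 × (1.72 − 2.38) = -0.3366
1/(1 + e^{0.3366}) = 0.4166
P = 0.13 + 0.87 × 0.4166 = 0.4925

0.492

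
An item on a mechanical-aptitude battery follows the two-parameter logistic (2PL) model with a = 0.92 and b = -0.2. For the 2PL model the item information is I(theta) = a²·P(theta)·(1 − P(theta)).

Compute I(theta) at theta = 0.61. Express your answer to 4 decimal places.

P = 1/(1+e^{-0.7452}) = 0.6781
P(1−P) = 0.6781 × 0.3219 = 0.2183
I = a² × P(1−P) = 0.92² × 0.2183 = 0.18474

0.1847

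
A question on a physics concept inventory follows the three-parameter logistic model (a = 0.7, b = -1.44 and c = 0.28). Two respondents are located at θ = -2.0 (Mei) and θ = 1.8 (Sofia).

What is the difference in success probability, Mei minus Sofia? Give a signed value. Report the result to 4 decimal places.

P(θ) = c + (1 − c) · 1 / (1 + exp(−a(θ − b)))
P(Mei) = 0.5703  [exponent -0.3920]
P(Sofia) = 0.9325  [exponent 2.2680]
Difference = 0.5703 − 0.9325 = -0.3621

-0.3621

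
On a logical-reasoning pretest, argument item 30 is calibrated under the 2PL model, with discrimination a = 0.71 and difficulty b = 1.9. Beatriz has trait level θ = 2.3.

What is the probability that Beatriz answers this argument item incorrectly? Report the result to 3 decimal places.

0.429

P(θ) = 1 / (1 + exp(−a(θ − b)))
Exponent: 0.71 × (2.3 − 1.9) = 0.2840
1/(1 + e^{-0.2840}) = 0.5705
P(incorrect) = 1 − 0.5705 = 0.4295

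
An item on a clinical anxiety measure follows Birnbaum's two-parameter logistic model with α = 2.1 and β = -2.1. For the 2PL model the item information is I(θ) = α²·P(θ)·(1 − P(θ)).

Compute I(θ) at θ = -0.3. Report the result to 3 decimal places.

0.096

P = 1/(1+e^{-3.7800}) = 0.9777
P(1−P) = 0.9777 × 0.0223 = 0.0218
I = α² × P(1−P) = 2.1² × 0.0218 = 0.09621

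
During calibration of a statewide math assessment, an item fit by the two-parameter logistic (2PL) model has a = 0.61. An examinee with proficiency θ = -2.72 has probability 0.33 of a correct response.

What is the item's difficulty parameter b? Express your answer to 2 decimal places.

P(θ) = 1 / (1 + exp(−a(θ − b)))
logit(0.33) = ln(0.33/0.67) = -0.7082
b = θ − logit/(a) = -2.72 − (-0.7082)/0.6100 = -1.5590

-1.56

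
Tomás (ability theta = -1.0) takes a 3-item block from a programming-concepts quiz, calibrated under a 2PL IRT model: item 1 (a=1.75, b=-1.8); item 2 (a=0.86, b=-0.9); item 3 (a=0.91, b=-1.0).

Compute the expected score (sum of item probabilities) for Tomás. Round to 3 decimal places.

P(theta) = 1 / (1 + exp(−a(theta − b)))
P_1 = 1/(1+e^{-1.4000}) = 0.8022
P_2 = 1/(1+e^{0.0860}) = 0.4785
P_3 = 1/(1+e^{0.0000}) = 0.5000
E[score] = 0.8022 + 0.4785 + 0.5000 = 1.7807

1.781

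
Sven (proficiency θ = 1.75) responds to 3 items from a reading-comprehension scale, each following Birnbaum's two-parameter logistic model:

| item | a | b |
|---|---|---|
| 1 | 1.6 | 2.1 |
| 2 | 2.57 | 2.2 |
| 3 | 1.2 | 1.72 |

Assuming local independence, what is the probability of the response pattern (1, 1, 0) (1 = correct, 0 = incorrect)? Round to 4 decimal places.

P(θ) = 1 / (1 + exp(−a(θ − b)))
P_1 = 1/(1+e^{0.5600}) = 0.3635
P_2 = 1/(1+e^{1.1565}) = 0.2393
P_3 = 1/(1+e^{-0.0360}) = 0.5090
L = P_1 × P_2 × (1−P_3) = 0.3635 × 0.2393 × 0.4910 = 0.04272

0.0427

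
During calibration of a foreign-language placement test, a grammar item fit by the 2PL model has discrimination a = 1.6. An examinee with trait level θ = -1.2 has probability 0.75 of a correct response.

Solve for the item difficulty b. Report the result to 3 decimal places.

-1.887

P(θ) = 1 / (1 + exp(−a(θ − b)))
logit(0.75) = ln(0.75/0.25) = 1.0986
b = θ − logit/(a) = -1.2 − 1.0986/1.6000 = -1.8866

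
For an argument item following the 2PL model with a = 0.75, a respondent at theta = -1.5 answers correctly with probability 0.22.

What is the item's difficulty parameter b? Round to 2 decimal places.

0.19

P(theta) = 1 / (1 + exp(−a(theta − b)))
logit(0.22) = ln(0.22/0.78) = -1.2657
b = theta − logit/(a) = -1.5 − (-1.2657)/0.7500 = 0.1876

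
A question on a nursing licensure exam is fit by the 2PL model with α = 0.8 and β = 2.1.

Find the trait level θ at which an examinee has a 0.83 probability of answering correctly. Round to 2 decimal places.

P(θ) = 1 / (1 + exp(−α(θ − β)))
logit = ln(0.8300/0.1700) = 1.5856
θ = β + logit/(α) = 2.1 + 1.5856/0.8000 = 4.0820

4.08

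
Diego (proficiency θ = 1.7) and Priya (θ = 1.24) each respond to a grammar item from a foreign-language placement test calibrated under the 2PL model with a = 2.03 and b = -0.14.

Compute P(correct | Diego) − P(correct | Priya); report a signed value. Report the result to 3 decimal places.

P(θ) = 1 / (1 + exp(−a(θ − b)))
P(Diego) = 0.9767  [exponent 3.7352]
P(Priya) = 0.9428  [exponent 2.8014]
Difference = 0.9767 − 0.9428 = 0.0339

0.034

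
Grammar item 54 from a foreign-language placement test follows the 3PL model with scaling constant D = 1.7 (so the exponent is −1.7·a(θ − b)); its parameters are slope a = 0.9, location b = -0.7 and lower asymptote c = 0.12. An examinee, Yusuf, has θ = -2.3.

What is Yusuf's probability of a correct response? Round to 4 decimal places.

P(θ) = c + (1 − c) · 1 / (1 + exp(−D·a(θ − b)))
Exponent: 1.7 × 0.9 × (-2.3 − (-0.7)) = -2.4480
1/(1 + e^{2.4480}) = 0.0796
P = 0.12 + 0.88 × 0.0796 = 0.1900

0.1900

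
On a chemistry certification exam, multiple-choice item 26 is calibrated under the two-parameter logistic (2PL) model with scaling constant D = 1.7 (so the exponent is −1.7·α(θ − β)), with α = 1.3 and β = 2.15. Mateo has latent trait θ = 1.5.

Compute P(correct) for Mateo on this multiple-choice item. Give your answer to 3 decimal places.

P(θ) = 1 / (1 + exp(−D·α(θ − β)))
Exponent: 1.7 × 1.3 × (1.5 − 2.15) = -1.4365
1/(1 + e^{1.4365}) = 0.1921
P = 0.1921

0.192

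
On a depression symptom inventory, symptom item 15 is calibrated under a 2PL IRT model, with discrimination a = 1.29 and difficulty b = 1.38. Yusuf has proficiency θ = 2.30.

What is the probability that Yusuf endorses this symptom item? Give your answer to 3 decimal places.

0.766

P(θ) = 1 / (1 + exp(−a(θ − b)))
Exponent: 1.29 × (2.30 − 1.38) = 1.1868
1/(1 + e^{-1.1868}) = 0.7662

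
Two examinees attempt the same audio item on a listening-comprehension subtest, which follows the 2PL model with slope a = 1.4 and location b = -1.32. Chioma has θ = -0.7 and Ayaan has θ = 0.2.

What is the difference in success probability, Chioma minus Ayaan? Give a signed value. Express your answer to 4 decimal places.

-0.1893

P(θ) = 1 / (1 + exp(−a(θ − b)))
P(Chioma) = 0.7043  [exponent 0.8680]
P(Ayaan) = 0.8936  [exponent 2.1280]
Difference = 0.7043 − 0.8936 = -0.1893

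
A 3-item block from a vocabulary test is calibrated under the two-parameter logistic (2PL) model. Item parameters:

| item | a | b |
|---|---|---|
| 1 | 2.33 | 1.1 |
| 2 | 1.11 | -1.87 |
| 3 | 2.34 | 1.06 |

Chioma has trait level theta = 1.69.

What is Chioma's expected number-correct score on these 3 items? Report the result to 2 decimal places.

2.59

P(theta) = 1 / (1 + exp(−a(theta − b)))
P_1 = 1/(1+e^{-1.3747}) = 0.7981
P_2 = 1/(1+e^{-3.9516}) = 0.9811
P_3 = 1/(1+e^{-1.4742}) = 0.8137
E[score] = 0.7981 + 0.9811 + 0.8137 = 2.5930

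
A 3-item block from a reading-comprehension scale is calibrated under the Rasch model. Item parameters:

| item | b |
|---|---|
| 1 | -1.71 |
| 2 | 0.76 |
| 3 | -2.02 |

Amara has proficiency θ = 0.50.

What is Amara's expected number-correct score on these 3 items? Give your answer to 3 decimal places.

2.262

P(θ) = 1 / (1 + exp(−(θ − b)))
P_1 = 1/(1+e^{-2.2100}) = 0.9011
P_2 = 1/(1+e^{0.2600}) = 0.4354
P_3 = 1/(1+e^{-2.5200}) = 0.9255
E[score] = 0.9011 + 0.4354 + 0.9255 = 2.2620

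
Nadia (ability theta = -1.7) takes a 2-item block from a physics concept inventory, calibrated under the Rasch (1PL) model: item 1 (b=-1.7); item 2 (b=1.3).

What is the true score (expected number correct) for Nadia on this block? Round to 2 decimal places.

P(theta) = 1 / (1 + exp(−(theta − b)))
P_1 = 1/(1+e^{0.0000}) = 0.5000
P_2 = 1/(1+e^{3.0000}) = 0.0474
E[score] = 0.5000 + 0.0474 = 0.5474

0.55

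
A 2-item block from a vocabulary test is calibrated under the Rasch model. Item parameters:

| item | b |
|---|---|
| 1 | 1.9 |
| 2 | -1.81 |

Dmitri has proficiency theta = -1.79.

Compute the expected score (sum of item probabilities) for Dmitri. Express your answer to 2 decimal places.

0.53

P(theta) = 1 / (1 + exp(−(theta − b)))
P_1 = 1/(1+e^{3.6900}) = 0.0244
P_2 = 1/(1+e^{-0.0200}) = 0.5050
E[score] = 0.0244 + 0.5050 = 0.5294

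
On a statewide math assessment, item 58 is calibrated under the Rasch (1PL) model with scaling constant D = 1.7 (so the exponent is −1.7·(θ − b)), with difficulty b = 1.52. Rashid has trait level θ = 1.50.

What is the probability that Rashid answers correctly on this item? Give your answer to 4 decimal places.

0.4915

P(θ) = 1 / (1 + exp(−D·(θ − b)))
Exponent: 1.7 × (1.50 − 1.52) = -0.0340
1/(1 + e^{0.0340}) = 0.4915
P = 0.4915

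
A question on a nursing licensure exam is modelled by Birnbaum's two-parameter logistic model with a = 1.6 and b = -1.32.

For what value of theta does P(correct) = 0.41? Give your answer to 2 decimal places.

-1.55

P(theta) = 1 / (1 + exp(−a(theta − b)))
logit = ln(0.4100/0.5900) = -0.3640
theta = b + logit/(a) = -1.32 + (-0.3640)/1.6000 = -1.5475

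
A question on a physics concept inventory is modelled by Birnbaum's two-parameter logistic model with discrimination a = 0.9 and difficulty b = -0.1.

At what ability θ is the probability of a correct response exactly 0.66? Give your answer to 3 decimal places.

0.637

P(θ) = 1 / (1 + exp(−a(θ − b)))
logit = ln(0.6600/0.3400) = 0.6633
θ = b + logit/(a) = -0.1 + 0.6633/0.9000 = 0.6370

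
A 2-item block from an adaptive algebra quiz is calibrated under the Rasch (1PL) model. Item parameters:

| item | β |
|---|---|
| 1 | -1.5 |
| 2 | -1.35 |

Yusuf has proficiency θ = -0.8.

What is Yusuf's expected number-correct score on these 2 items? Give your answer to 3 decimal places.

P(θ) = 1 / (1 + exp(−(θ − β)))
P_1 = 1/(1+e^{-0.7000}) = 0.6682
P_2 = 1/(1+e^{-0.5500}) = 0.6341
E[score] = 0.6682 + 0.6341 = 1.3023

1.302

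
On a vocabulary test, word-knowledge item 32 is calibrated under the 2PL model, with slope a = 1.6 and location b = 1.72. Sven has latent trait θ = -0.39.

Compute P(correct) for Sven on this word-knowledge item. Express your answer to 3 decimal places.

0.033

P(θ) = 1 / (1 + exp(−a(θ − b)))
Exponent: 1.6 × (-0.39 − 1.72) = -3.3760
1/(1 + e^{3.3760}) = 0.0331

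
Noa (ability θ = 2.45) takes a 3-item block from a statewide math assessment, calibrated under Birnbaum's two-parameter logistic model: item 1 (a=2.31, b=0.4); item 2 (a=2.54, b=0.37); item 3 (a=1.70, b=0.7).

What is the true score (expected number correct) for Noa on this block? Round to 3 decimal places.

2.938

P(θ) = 1 / (1 + exp(−a(θ − b)))
P_1 = 1/(1+e^{-4.7355}) = 0.9913
P_2 = 1/(1+e^{-5.2832}) = 0.9949
P_3 = 1/(1+e^{-2.9750}) = 0.9514
E[score] = 0.9913 + 0.9949 + 0.9514 = 2.9377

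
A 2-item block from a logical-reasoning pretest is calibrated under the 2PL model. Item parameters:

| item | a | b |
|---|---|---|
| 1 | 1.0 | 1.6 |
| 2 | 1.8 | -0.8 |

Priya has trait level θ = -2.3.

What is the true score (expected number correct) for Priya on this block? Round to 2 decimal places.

P(θ) = 1 / (1 + exp(−a(θ − b)))
P_1 = 1/(1+e^{3.9000}) = 0.0198
P_2 = 1/(1+e^{2.7000}) = 0.0630
E[score] = 0.0198 + 0.0630 = 0.0828

0.08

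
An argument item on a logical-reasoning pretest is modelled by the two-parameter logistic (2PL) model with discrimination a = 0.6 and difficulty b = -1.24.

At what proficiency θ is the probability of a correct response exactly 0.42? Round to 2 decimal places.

-1.78

P(θ) = 1 / (1 + exp(−a(θ − b)))
logit = ln(0.4200/0.5800) = -0.3228
θ = b + logit/(a) = -1.24 + (-0.3228)/0.6000 = -1.7780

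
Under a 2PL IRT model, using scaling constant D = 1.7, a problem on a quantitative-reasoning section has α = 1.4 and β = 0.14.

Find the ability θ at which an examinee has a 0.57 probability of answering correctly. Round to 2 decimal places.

P(θ) = 1 / (1 + exp(−D·α(θ − β)))
logit = ln(0.5700/0.4300) = 0.2819
θ = β + logit/(1.7·α) = 0.14 + 0.2819/2.3800 = 0.2584

0.26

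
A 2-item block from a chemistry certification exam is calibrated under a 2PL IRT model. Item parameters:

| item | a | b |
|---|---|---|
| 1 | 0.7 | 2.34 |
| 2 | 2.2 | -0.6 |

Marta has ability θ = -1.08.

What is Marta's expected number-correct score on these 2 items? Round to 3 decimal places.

P(θ) = 1 / (1 + exp(−a(θ − b)))
P_1 = 1/(1+e^{2.3940}) = 0.0836
P_2 = 1/(1+e^{1.0560}) = 0.2581
E[score] = 0.0836 + 0.2581 = 0.3417

0.342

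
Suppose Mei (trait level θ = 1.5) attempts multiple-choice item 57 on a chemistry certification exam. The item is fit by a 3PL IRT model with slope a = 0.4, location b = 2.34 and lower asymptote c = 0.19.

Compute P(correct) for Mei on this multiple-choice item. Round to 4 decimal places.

P(θ) = c + (1 − c) · 1 / (1 + exp(−a(θ − b)))
Exponent: 0.4 × (1.5 − 2.34) = -0.3360
1/(1 + e^{0.3360}) = 0.4168
P = 0.19 + 0.81 × 0.4168 = 0.5276

0.5276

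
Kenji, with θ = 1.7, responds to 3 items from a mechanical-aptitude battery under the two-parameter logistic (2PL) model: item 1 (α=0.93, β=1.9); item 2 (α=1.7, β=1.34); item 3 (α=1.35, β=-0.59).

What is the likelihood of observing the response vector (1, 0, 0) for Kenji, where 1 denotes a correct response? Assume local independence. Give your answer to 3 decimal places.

P(θ) = 1 / (1 + exp(−α(θ − β)))
P_1 = 1/(1+e^{0.1860}) = 0.4536
P_2 = 1/(1+e^{-0.6120}) = 0.6484
P_3 = 1/(1+e^{-3.0915}) = 0.9565
L = P_1 × (1−P_2) × (1−P_3) = 0.4536 × 0.3516 × 0.0435 = 0.00693

0.007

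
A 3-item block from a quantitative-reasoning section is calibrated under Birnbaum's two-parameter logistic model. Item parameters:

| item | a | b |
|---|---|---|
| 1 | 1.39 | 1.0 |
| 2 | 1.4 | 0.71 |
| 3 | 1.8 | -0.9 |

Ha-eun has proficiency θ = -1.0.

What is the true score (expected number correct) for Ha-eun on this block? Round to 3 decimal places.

0.597

P(θ) = 1 / (1 + exp(−a(θ − b)))
P_1 = 1/(1+e^{2.7800}) = 0.0584
P_2 = 1/(1+e^{2.3940}) = 0.0836
P_3 = 1/(1+e^{0.1800}) = 0.4551
E[score] = 0.0584 + 0.0836 + 0.4551 = 0.5972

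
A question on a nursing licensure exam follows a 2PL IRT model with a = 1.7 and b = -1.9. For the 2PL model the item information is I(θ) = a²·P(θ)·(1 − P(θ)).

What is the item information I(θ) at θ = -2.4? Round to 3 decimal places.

P = 1/(1+e^{0.8500}) = 0.2994
P(1−P) = 0.2994 × 0.7006 = 0.2098
I = a² × P(1−P) = 1.7² × 0.2098 = 0.60624

0.606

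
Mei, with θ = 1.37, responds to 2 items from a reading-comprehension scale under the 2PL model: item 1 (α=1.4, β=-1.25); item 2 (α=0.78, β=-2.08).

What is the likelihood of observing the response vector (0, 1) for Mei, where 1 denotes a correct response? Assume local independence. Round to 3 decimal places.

0.023

P(θ) = 1 / (1 + exp(−α(θ − β)))
P_1 = 1/(1+e^{-3.6680}) = 0.9751
P_2 = 1/(1+e^{-2.6910}) = 0.9365
L = (1−P_1) × P_2 = 0.0249 × 0.9365 = 0.02331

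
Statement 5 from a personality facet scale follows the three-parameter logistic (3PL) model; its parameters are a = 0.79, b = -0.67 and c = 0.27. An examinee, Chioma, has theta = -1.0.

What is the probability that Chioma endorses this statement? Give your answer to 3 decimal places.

P(theta) = c + (1 − c) · 1 / (1 + exp(−a(theta − b)))
Exponent: 0.79 × (-1.0 − (-0.67)) = -0.2607
1/(1 + e^{0.2607}) = 0.4352
P = 0.27 + 0.73 × 0.4352 = 0.5877

0.588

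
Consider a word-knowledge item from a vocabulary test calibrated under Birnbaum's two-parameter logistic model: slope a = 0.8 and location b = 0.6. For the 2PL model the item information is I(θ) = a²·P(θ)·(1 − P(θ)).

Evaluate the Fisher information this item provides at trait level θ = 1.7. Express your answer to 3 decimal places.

0.133

P = 1/(1+e^{-0.8800}) = 0.7068
P(1−P) = 0.7068 × 0.2932 = 0.2072
I = a² × P(1−P) = 0.8² × 0.2072 = 0.13262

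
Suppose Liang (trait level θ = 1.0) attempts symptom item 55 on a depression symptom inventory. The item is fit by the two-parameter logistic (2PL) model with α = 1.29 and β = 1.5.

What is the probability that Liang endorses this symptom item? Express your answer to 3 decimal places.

P(θ) = 1 / (1 + exp(−α(θ − β)))
Exponent: 1.29 × (1.0 − 1.5) = -0.6450
1/(1 + e^{0.6450}) = 0.3441

0.344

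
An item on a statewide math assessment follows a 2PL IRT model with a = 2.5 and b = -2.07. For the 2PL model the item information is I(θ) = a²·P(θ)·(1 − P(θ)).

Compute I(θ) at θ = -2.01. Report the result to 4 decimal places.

P = 1/(1+e^{-0.1500}) = 0.5374
P(1−P) = 0.5374 × 0.4626 = 0.2486
I = a² × P(1−P) = 2.5² × 0.2486 = 1.55374

1.5537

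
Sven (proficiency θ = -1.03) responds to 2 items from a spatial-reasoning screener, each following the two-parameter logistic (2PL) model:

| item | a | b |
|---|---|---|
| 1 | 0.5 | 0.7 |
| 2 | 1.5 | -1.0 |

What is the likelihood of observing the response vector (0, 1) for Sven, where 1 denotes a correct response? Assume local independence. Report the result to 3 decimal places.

P(θ) = 1 / (1 + exp(−a(θ − b)))
P_1 = 1/(1+e^{0.8650}) = 0.2963
P_2 = 1/(1+e^{0.0450}) = 0.4888
L = (1−P_1) × P_2 = 0.7037 × 0.4888 = 0.34394

0.344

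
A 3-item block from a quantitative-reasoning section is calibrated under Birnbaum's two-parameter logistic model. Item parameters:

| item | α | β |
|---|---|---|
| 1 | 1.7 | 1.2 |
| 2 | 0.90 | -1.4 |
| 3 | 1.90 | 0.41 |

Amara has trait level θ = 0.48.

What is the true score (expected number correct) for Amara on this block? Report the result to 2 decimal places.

1.60

P(θ) = 1 / (1 + exp(−α(θ − β)))
P_1 = 1/(1+e^{1.2240}) = 0.2272
P_2 = 1/(1+e^{-1.6920}) = 0.8445
P_3 = 1/(1+e^{-0.1330}) = 0.5332
E[score] = 0.2272 + 0.8445 + 0.5332 = 1.6049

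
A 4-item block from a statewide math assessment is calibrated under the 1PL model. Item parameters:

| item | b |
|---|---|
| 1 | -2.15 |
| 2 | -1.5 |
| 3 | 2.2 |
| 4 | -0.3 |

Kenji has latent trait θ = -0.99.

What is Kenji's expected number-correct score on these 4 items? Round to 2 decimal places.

1.76

P(θ) = 1 / (1 + exp(−(θ − b)))
P_1 = 1/(1+e^{-1.1600}) = 0.7613
P_2 = 1/(1+e^{-0.5100}) = 0.6248
P_3 = 1/(1+e^{3.1900}) = 0.0395
P_4 = 1/(1+e^{0.6900}) = 0.3340
E[score] = 0.7613 + 0.6248 + 0.0395 + 0.3340 = 1.7597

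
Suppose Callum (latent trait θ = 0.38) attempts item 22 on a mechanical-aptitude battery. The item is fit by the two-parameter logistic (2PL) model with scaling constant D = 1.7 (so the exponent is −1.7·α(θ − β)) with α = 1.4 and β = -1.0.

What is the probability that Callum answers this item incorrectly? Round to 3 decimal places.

0.036

P(θ) = 1 / (1 + exp(−D·α(θ − β)))
Exponent: 1.7 × 1.4 × (0.38 − (-1.0)) = 3.2844
1/(1 + e^{-3.2844}) = 0.9639
P = 0.9639
P(incorrect) = 1 − 0.9639 = 0.0361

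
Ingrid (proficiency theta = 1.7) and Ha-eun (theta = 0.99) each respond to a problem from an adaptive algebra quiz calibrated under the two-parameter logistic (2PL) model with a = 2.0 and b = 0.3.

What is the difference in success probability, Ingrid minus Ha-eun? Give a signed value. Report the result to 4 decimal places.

0.1437

P(theta) = 1 / (1 + exp(−a(theta − b)))
P(Ingrid) = 0.9427  [exponent 2.8000]
P(Ha-eun) = 0.7990  [exponent 1.3800]
Difference = 0.9427 − 0.7990 = 0.1437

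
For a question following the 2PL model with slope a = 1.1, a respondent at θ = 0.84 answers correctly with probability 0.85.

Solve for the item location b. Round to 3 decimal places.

P(θ) = 1 / (1 + exp(−a(θ − b)))
logit(0.85) = ln(0.85/0.15) = 1.7346
b = θ − logit/(a) = 0.84 − 1.7346/1.1000 = -0.7369

-0.737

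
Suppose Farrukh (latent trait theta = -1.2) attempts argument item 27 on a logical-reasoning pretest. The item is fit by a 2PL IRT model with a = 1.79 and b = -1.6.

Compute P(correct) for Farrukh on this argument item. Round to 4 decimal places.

P(theta) = 1 / (1 + exp(−a(theta − b)))
Exponent: 1.79 × (-1.2 − (-1.6)) = 0.7160
1/(1 + e^{-0.7160}) = 0.6717

0.6717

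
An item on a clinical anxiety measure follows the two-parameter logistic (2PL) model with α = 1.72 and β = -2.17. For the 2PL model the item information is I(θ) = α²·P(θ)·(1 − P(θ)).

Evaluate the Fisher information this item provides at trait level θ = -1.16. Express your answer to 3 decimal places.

P = 1/(1+e^{-1.7372}) = 0.8503
P(1−P) = 0.8503 × 0.1497 = 0.1273
I = α² × P(1−P) = 1.72² × 0.1273 = 0.37651

0.377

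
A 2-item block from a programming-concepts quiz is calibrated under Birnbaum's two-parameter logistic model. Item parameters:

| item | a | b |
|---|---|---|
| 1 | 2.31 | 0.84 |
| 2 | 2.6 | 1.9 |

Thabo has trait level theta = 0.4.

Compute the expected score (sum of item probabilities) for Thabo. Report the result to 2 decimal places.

P(theta) = 1 / (1 + exp(−a(theta − b)))
P_1 = 1/(1+e^{1.0164}) = 0.2657
P_2 = 1/(1+e^{3.9000}) = 0.0198
E[score] = 0.2657 + 0.0198 = 0.2856

0.29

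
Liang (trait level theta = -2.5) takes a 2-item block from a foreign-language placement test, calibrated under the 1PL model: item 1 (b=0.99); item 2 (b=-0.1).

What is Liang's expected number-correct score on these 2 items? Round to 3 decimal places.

0.113

P(theta) = 1 / (1 + exp(−(theta − b)))
P_1 = 1/(1+e^{3.4900}) = 0.0296
P_2 = 1/(1+e^{2.4000}) = 0.0832
E[score] = 0.0296 + 0.0832 = 0.1128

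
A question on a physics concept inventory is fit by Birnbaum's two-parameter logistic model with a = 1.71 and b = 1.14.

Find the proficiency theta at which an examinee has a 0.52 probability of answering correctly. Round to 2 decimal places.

P(theta) = 1 / (1 + exp(−a(theta − b)))
logit = ln(0.5200/0.4800) = 0.0800
theta = b + logit/(a) = 1.14 + 0.0800/1.7100 = 1.1868

1.19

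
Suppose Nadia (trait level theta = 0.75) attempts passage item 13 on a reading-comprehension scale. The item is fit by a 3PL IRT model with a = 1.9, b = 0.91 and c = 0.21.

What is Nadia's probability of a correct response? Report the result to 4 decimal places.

0.5454

P(theta) = c + (1 − c) · 1 / (1 + exp(−a(theta − b)))
Exponent: 1.9 × (0.75 − 0.91) = -0.3040
1/(1 + e^{0.3040}) = 0.4246
P = 0.21 + 0.79 × 0.4246 = 0.5454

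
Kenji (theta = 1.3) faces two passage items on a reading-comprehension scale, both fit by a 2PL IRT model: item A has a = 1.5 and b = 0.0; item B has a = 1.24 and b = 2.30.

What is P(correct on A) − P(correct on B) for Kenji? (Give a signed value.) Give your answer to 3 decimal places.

P(theta) = 1 / (1 + exp(−a(theta − b)))
P_A = 0.8754
P_B = 0.2244
P_A − P_B = 0.6510

0.651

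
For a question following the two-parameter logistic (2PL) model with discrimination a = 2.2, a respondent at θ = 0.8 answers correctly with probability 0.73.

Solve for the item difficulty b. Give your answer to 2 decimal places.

0.35

P(θ) = 1 / (1 + exp(−a(θ − b)))
logit(0.73) = ln(0.73/0.27) = 0.9946
b = θ − logit/(a) = 0.8 − 0.9946/2.2000 = 0.3479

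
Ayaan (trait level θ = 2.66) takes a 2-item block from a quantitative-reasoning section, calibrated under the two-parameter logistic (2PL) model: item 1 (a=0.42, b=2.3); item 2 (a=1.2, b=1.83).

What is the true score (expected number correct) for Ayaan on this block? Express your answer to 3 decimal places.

1.268

P(θ) = 1 / (1 + exp(−a(θ − b)))
P_1 = 1/(1+e^{-0.1512}) = 0.5377
P_2 = 1/(1+e^{-0.9960}) = 0.7303
E[score] = 0.5377 + 0.7303 = 1.2680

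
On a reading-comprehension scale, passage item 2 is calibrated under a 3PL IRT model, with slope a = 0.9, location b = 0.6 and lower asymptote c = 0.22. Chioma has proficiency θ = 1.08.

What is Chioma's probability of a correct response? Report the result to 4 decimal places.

P(θ) = c + (1 − c) · 1 / (1 + exp(−a(θ − b)))
Exponent: 0.9 × (1.08 − 0.6) = 0.4320
1/(1 + e^{-0.4320}) = 0.6064
P = 0.22 + 0.78 × 0.6064 = 0.6930

0.6930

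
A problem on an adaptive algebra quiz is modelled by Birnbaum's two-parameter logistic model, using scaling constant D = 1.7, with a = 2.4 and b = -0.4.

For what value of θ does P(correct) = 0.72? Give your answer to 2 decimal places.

-0.17

P(θ) = 1 / (1 + exp(−D·a(θ − b)))
logit = ln(0.7200/0.2800) = 0.9445
θ = b + logit/(1.7·a) = -0.4 + 0.9445/4.0800 = -0.1685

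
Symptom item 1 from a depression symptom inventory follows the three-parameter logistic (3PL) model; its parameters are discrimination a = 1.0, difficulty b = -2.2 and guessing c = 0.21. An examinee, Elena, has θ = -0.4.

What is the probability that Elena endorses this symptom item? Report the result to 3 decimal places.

P(θ) = c + (1 − c) · 1 / (1 + exp(−a(θ − b)))
Exponent: 1.0 × (-0.4 − (-2.2)) = 1.8000
1/(1 + e^{-1.8000}) = 0.8581
P = 0.21 + 0.79 × 0.8581 = 0.8879

0.888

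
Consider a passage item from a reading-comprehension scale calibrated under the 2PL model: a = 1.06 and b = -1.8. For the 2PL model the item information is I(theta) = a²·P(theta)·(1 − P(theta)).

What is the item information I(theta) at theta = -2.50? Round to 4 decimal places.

P = 1/(1+e^{0.7420}) = 0.3226
P(1−P) = 0.3226 × 0.6774 = 0.2185
I = a² × P(1−P) = 1.06² × 0.2185 = 0.24553

0.2455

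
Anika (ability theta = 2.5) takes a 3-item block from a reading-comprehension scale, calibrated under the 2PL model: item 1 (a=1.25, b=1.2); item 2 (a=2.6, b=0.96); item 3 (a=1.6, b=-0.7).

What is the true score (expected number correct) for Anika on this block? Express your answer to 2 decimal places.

P(theta) = 1 / (1 + exp(−a(theta − b)))
P_1 = 1/(1+e^{-1.6250}) = 0.8355
P_2 = 1/(1+e^{-4.0040}) = 0.9821
P_3 = 1/(1+e^{-5.1200}) = 0.9941
E[score] = 0.8355 + 0.9821 + 0.9941 = 2.8116

2.81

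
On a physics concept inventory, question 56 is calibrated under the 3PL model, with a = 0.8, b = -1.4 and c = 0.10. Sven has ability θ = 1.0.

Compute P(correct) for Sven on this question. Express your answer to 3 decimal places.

0.885

P(θ) = c + (1 − c) · 1 / (1 + exp(−a(θ − b)))
Exponent: 0.8 × (1.0 − (-1.4)) = 1.9200
1/(1 + e^{-1.9200}) = 0.8721
P = 0.10 + 0.90 × 0.8721 = 0.8849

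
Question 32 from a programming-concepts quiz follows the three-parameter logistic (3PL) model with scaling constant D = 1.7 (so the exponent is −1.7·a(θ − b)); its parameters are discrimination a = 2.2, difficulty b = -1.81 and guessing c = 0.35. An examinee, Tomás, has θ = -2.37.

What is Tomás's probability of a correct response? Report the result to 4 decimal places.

0.4213

P(θ) = c + (1 − c) · 1 / (1 + exp(−D·a(θ − b)))
Exponent: 1.7 × 2.2 × (-2.37 − (-1.81)) = -2.0944
1/(1 + e^{2.0944}) = 0.1096
P = 0.35 + 0.65 × 0.1096 = 0.4213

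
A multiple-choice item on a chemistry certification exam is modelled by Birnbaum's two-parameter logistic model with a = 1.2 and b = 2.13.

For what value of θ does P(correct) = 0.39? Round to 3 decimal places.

P(θ) = 1 / (1 + exp(−a(θ − b)))
logit = ln(0.3900/0.6100) = -0.4473
θ = b + logit/(a) = 2.13 + (-0.4473)/1.2000 = 1.7572

1.757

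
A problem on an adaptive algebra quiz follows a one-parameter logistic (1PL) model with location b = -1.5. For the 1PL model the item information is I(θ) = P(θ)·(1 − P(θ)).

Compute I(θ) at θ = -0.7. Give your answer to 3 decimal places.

P = 1/(1+e^{-0.8000}) = 0.6900
P(1−P) = 0.6900 × 0.3100 = 0.2139
I = P(1−P) = 0.21391

0.214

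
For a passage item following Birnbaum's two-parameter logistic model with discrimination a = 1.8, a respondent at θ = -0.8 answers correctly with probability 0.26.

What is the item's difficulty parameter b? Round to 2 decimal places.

-0.22

P(θ) = 1 / (1 + exp(−a(θ − b)))
logit(0.26) = ln(0.26/0.74) = -1.0460
b = θ − logit/(a) = -0.8 − (-1.0460)/1.8000 = -0.2189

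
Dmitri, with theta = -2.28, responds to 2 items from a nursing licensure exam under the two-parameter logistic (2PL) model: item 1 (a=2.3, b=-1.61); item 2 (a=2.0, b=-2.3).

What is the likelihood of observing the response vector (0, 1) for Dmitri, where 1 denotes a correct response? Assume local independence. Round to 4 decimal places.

0.4200

P(theta) = 1 / (1 + exp(−a(theta − b)))
P_1 = 1/(1+e^{1.5410}) = 0.1764
P_2 = 1/(1+e^{-0.0400}) = 0.5100
L = (1−P_1) × P_2 = 0.8236 × 0.5100 = 0.42004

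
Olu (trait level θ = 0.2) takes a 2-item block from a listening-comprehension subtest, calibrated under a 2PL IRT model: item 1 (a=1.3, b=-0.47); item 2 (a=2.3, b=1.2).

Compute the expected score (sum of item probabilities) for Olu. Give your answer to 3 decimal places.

P(θ) = 1 / (1 + exp(−a(θ − b)))
P_1 = 1/(1+e^{-0.8710}) = 0.7050
P_2 = 1/(1+e^{2.3000}) = 0.0911
E[score] = 0.7050 + 0.0911 = 0.7961

0.796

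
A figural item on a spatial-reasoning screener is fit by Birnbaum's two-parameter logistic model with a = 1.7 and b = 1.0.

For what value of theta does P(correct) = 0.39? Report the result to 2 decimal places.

0.74

P(theta) = 1 / (1 + exp(−a(theta − b)))
logit = ln(0.3900/0.6100) = -0.4473
theta = b + logit/(a) = 1.0 + (-0.4473)/1.7000 = 0.7369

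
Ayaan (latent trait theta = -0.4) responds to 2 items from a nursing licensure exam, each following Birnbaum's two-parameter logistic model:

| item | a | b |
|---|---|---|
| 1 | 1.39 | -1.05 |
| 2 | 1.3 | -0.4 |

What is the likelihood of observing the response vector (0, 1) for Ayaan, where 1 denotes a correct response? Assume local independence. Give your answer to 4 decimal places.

0.1442

P(theta) = 1 / (1 + exp(−a(theta − b)))
P_1 = 1/(1+e^{-0.9035}) = 0.7117
P_2 = 1/(1+e^{0.0000}) = 0.5000
L = (1−P_1) × P_2 = 0.2883 × 0.5000 = 0.14417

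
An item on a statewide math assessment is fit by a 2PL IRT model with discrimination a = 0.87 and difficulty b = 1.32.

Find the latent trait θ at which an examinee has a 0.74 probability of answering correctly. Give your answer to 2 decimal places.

P(θ) = 1 / (1 + exp(−a(θ − b)))
logit = ln(0.7400/0.2600) = 1.0460
θ = b + logit/(a) = 1.32 + 1.0460/0.8700 = 2.5223

2.52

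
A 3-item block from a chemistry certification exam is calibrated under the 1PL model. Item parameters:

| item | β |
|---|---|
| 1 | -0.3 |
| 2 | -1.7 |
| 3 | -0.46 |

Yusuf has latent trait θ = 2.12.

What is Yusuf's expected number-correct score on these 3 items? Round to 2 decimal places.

2.83

P(θ) = 1 / (1 + exp(−(θ − β)))
P_1 = 1/(1+e^{-2.4200}) = 0.9183
P_2 = 1/(1+e^{-3.8200}) = 0.9785
P_3 = 1/(1+e^{-2.5800}) = 0.9296
E[score] = 0.9183 + 0.9785 + 0.9296 = 2.8264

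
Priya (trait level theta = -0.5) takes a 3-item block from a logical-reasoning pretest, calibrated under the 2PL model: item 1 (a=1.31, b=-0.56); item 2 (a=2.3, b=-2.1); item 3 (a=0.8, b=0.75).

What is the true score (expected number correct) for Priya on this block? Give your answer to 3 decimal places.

P(theta) = 1 / (1 + exp(−a(theta − b)))
P_1 = 1/(1+e^{-0.0786}) = 0.5196
P_2 = 1/(1+e^{-3.6800}) = 0.9754
P_3 = 1/(1+e^{1.0000}) = 0.2689
E[score] = 0.5196 + 0.9754 + 0.2689 = 1.7640

1.764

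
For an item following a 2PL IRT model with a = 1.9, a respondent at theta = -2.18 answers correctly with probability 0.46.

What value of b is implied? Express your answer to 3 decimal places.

P(theta) = 1 / (1 + exp(−a(theta − b)))
logit(0.46) = ln(0.46/0.54) = -0.1603
b = theta − logit/(a) = -2.18 − (-0.1603)/1.9000 = -2.0956

-2.096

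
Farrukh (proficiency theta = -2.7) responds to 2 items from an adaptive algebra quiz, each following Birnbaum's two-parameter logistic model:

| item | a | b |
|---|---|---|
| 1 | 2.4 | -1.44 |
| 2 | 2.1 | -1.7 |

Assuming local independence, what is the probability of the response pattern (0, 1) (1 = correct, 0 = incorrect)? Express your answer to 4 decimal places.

0.1040

P(theta) = 1 / (1 + exp(−a(theta − b)))
P_1 = 1/(1+e^{3.0240}) = 0.0464
P_2 = 1/(1+e^{2.1000}) = 0.1091
L = (1−P_1) × P_2 = 0.9536 × 0.1091 = 0.10404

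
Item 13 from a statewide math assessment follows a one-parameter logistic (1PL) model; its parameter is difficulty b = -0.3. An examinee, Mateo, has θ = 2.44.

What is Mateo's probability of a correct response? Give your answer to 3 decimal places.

0.939

P(θ) = 1 / (1 + exp(−(θ − b)))
Exponent: (2.44 − (-0.3)) = 2.7400
1/(1 + e^{-2.7400}) = 0.9393
P = 0.9393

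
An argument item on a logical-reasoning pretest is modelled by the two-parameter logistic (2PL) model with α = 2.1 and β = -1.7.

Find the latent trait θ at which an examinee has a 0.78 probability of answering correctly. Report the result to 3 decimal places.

P(θ) = 1 / (1 + exp(−α(θ − β)))
logit = ln(0.7800/0.2200) = 1.2657
θ = β + logit/(α) = -1.7 + 1.2657/2.1000 = -1.0973

-1.097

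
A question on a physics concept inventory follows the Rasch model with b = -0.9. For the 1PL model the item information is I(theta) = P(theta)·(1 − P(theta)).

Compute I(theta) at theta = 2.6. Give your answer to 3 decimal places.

0.028

P = 1/(1+e^{-3.5000}) = 0.9707
P(1−P) = 0.9707 × 0.0293 = 0.0285
I = P(1−P) = 0.02845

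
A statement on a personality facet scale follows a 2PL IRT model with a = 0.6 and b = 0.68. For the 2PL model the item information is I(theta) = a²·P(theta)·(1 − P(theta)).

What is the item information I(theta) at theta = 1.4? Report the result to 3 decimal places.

0.086

P = 1/(1+e^{-0.4320}) = 0.6064
P(1−P) = 0.6064 × 0.3936 = 0.2387
I = a² × P(1−P) = 0.6² × 0.2387 = 0.08593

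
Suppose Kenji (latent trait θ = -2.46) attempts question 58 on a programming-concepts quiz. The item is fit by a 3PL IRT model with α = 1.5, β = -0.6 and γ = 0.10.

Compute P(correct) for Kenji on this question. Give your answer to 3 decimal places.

P(θ) = γ + (1 − γ) · 1 / (1 + exp(−α(θ − β)))
Exponent: 1.5 × (-2.46 − (-0.6)) = -2.7900
1/(1 + e^{2.7900}) = 0.0579
P = 0.10 + 0.90 × 0.0579 = 0.1521

0.152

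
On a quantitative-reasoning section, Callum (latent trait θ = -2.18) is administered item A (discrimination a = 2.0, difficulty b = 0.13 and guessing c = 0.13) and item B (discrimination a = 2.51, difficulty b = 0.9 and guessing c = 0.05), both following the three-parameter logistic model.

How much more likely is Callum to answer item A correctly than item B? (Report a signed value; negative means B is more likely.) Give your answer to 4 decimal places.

0.0881

P(θ) = c + (1 − c) · 1 / (1 + exp(−a(θ − b)))
P_A = 0.1385
P_B = 0.0504
P_A − P_B = 0.0881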